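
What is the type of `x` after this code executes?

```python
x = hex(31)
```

hex() returns str representation

str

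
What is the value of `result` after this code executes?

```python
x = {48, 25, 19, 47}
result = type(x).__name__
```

x is set; result = 'set'

'set'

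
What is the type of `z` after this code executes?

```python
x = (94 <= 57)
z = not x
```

'not' returns bool

bool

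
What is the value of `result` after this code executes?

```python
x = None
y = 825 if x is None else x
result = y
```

x = None; y = 825; result = 825

825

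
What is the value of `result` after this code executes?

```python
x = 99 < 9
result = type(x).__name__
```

x is bool; result = 'bool'

'bool'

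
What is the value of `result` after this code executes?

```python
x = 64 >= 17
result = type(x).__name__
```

x is bool; result = 'bool'

'bool'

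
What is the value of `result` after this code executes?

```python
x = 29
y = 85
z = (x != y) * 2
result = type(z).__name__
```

x is int; y is int; z is int; result = 'int'

'int'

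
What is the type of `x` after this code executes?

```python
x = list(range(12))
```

list(range()) returns list

list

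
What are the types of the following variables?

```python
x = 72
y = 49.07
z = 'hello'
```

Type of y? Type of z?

y is assigned a number with a decimal point, so it is a float; z is assigned a quoted string literal, so it is a str

float, str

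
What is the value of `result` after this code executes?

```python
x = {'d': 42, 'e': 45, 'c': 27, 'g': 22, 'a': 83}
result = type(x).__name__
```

x is dict; result = 'dict'

'dict'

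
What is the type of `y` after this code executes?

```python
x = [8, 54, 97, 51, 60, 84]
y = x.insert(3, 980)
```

list.insert() returns None

NoneType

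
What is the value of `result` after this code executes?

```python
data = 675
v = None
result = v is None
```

data = 675; v = None; result = True

True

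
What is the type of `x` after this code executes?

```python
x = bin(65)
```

bin() returns str representation

str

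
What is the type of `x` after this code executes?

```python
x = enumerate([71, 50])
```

enumerate() returns an enumerate object

enumerate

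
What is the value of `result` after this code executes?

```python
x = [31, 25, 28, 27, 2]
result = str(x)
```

x = [31, 25, 28, 27, 2]; result = '[31, 25, 28, 27, 2]'

'[31, 25, 28, 27, 2]'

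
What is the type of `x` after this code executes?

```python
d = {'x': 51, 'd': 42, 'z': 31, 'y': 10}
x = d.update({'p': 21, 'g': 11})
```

dict.update() returns None

NoneType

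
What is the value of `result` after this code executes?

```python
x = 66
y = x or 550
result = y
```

x = 66; y = 66; result = 66

66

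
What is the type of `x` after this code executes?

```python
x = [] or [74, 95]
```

'or' returns first truthy value (list)

list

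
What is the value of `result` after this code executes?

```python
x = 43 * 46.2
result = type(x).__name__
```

x is float; result = 'float'

'float'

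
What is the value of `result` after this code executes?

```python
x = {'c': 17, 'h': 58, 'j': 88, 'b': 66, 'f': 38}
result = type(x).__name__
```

x is dict; result = 'dict'

'dict'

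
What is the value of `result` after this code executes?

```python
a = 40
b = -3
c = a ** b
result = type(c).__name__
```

a is int; b is int; c is float; result = 'float'

'float'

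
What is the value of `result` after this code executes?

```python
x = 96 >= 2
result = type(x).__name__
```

x is bool; result = 'bool'

'bool'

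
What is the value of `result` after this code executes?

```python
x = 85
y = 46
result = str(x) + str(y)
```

x = 85; y = 46; result = '8546'

'8546'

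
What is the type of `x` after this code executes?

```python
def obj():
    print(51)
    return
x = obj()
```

Bare return returns None

NoneType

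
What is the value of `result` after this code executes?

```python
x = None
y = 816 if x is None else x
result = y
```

x = None; y = 816; result = 816

816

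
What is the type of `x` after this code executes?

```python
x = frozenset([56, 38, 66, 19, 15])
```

frozenset() returns frozenset

frozenset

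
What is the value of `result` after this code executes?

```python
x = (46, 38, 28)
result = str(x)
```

x = (46, 38, 28); result = '(46, 38, 28)'

'(46, 38, 28)'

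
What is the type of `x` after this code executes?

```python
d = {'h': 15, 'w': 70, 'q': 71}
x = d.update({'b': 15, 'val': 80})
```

dict.update() returns None

NoneType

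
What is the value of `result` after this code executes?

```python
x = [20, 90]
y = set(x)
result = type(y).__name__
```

x is list; y is set; result = 'set'

'set'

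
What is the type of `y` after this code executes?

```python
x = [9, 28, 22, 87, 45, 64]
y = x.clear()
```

list.clear() returns None

NoneType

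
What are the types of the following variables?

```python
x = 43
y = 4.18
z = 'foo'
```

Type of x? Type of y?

x is assigned a bare integer (no decimal point), so it is an int; y is assigned a number with a decimal point, so it is a float

int, float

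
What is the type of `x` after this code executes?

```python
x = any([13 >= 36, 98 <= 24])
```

any() returns bool

bool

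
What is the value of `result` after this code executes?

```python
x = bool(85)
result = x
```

x = True; result = True

True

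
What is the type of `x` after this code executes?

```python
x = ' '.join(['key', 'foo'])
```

str.join() returns str

str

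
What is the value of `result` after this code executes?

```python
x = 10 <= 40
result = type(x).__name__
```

x is bool; result = 'bool'

'bool'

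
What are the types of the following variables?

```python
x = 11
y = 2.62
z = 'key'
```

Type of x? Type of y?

x is assigned a bare integer (no decimal point), so it is an int; y is assigned a number with a decimal point, so it is a float

int, float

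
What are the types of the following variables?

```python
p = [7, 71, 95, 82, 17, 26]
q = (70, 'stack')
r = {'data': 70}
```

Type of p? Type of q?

p is assigned a list literal (square brackets); q is assigned a tuple (parenthesized, comma-separated values)

list, tuple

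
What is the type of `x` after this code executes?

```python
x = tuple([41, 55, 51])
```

tuple() constructor returns tuple

tuple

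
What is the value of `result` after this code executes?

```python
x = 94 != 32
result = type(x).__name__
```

x is bool; result = 'bool'

'bool'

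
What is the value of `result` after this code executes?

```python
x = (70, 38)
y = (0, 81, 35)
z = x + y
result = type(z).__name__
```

x is tuple; y is tuple; z is tuple; result = 'tuple'

'tuple'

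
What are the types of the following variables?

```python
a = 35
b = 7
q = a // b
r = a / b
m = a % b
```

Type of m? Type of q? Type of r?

% of ints returns int; // returns int; / returns float

int, int, float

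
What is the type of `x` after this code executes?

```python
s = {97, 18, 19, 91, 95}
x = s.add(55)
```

set.add() returns None (mutates in place)

NoneType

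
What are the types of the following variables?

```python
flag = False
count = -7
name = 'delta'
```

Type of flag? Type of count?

flag is assigned the constant False, which has type bool; count is assigned a bare integer (no decimal point), so it is an int

bool, int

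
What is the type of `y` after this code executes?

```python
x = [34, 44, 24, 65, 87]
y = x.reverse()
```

list.reverse() returns None

NoneType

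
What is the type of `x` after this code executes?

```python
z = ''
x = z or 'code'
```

'or' returns first truthy value (str)

str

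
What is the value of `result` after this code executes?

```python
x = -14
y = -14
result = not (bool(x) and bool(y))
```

x = -14; y = -14; result = False

False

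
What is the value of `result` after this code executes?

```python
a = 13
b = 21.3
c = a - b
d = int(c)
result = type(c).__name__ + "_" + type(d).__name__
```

a is int; b is float; c is float; d is int; result = 'float_int'

'float_int'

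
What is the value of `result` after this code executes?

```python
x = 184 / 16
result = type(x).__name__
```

x is float; result = 'float'

'float'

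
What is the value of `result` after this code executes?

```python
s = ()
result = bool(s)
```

s = (); result = False

False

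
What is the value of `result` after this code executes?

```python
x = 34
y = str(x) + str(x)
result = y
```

x = 34; y = '3434'; result = '3434'

'3434'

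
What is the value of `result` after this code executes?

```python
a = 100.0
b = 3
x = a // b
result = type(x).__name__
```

a is float; b is int; x is float; result = 'float'

'float'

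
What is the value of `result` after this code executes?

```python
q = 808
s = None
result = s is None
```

q = 808; s = None; result = True

True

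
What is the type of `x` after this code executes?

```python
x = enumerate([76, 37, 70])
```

enumerate() returns an enumerate object

enumerate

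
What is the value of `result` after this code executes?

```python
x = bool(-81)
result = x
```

x = True; result = True

True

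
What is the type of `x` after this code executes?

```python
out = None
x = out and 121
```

'and' returns first falsy value (None)

NoneType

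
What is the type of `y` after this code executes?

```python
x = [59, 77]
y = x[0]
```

Indexing list[int] returns int

int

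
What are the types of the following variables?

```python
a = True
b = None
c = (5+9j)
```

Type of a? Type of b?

a is assigned the constant True, which has type bool; b is assigned None, whose type is NoneType

bool, NoneType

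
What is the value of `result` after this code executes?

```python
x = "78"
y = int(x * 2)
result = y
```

x = '78'; y = 7878; result = 7878

7878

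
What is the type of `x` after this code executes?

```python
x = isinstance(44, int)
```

isinstance() returns bool

bool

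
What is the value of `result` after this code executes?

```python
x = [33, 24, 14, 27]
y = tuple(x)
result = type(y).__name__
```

x is list; y is tuple; result = 'tuple'

'tuple'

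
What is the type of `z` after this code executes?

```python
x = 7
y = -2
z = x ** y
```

int ** negative = float

float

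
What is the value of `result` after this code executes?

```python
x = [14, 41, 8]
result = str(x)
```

x = [14, 41, 8]; result = '[14, 41, 8]'

'[14, 41, 8]'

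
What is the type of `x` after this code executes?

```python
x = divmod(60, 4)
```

divmod() returns tuple of (quotient, remainder)

tuple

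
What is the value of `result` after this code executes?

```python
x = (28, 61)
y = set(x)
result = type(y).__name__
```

x is tuple; y is set; result = 'set'

'set'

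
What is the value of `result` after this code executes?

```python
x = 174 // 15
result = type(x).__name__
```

x is int; result = 'int'

'int'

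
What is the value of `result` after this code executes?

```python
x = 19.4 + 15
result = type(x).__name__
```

x is float; result = 'float'

'float'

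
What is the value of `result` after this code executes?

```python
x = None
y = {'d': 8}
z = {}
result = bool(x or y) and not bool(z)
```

x = None; y = {'d': 8}; z = {}; result = True

True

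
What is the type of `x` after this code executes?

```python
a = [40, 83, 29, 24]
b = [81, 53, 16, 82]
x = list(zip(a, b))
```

list(zip()) returns a list of tuples

list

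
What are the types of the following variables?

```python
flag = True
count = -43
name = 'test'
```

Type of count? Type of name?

count is assigned a bare integer (no decimal point), so it is an int; name is assigned a quoted string literal, so it is a str

int, str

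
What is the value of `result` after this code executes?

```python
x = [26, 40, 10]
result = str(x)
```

x = [26, 40, 10]; result = '[26, 40, 10]'

'[26, 40, 10]'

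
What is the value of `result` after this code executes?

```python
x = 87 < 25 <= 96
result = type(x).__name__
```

x is bool; result = 'bool'

'bool'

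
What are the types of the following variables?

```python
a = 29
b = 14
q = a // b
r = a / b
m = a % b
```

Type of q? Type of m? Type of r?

// returns int; % of ints returns int; / returns float

int, int, float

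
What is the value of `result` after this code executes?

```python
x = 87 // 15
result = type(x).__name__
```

x is int; result = 'int'

'int'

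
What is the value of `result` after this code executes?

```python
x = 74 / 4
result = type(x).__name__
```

x is float; result = 'float'

'float'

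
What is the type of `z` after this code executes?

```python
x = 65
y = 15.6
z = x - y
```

int - float = float

float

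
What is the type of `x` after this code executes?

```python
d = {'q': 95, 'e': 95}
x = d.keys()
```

.keys() returns dict_keys view

dict_keys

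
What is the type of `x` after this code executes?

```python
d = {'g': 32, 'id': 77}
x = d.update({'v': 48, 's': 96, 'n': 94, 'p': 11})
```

dict.update() returns None

NoneType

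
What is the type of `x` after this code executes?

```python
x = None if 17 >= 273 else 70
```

17 >= 273 is False, so the else branch is taken

int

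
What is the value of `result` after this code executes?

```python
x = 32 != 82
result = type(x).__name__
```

x is bool; result = 'bool'

'bool'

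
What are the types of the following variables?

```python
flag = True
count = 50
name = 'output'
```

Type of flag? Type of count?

flag is assigned the constant True, which has type bool; count is assigned a bare integer (no decimal point), so it is an int

bool, int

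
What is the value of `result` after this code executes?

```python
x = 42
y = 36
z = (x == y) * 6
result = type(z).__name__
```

x is int; y is int; z is int; result = 'int'

'int'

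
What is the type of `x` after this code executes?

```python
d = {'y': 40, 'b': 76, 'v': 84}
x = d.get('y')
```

dict.get() returns value type when found

int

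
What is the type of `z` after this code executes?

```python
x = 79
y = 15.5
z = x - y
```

int - float = float

float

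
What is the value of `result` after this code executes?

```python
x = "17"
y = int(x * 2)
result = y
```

x = '17'; y = 1717; result = 1717

1717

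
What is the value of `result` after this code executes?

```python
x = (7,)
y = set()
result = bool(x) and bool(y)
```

x = (7,); y = set(); result = False

False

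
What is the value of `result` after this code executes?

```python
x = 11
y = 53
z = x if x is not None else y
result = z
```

x = 11; y = 53; z = 11; result = 11

11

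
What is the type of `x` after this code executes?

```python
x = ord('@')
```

ord() returns int (code point)

int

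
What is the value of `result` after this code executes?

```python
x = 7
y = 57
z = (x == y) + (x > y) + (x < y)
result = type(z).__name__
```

x is int; y is int; z is int; result = 'int'

'int'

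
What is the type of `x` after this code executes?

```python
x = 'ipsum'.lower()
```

str.lower() returns str

str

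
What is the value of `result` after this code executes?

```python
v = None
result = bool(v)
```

v = None; result = False

False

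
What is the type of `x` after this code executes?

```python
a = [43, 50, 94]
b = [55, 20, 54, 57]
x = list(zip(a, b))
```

list(zip()) returns a list of tuples

list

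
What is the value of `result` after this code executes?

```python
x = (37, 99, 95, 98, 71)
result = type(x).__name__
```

x is tuple; result = 'tuple'

'tuple'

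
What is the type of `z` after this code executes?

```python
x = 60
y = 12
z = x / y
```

int / int = float

float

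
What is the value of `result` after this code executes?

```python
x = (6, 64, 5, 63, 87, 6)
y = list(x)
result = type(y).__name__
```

x is tuple; y is list; result = 'list'

'list'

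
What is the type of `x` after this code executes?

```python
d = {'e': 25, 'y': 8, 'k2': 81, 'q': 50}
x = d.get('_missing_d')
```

dict.get() returns None when key not found

NoneType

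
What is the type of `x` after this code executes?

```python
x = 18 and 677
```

'and' with truthy values returns last operand (int)

int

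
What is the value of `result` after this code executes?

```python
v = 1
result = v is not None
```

v = 1; result = True

True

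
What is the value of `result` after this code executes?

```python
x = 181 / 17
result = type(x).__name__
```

x is float; result = 'float'

'float'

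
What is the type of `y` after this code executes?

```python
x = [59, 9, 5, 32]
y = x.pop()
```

list.pop() returns the popped element

int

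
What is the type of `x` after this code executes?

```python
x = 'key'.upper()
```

str.upper() returns str

str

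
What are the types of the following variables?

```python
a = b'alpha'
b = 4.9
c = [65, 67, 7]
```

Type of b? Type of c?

b is assigned a number with a decimal point, so it is a float; c is assigned a list literal (square brackets)

float, list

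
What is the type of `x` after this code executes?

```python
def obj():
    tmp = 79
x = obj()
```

Function without return returns None

NoneType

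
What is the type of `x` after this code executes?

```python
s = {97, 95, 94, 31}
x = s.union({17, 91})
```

set.union() returns a new set

set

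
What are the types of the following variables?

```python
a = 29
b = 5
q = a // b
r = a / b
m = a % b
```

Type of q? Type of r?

// returns int; / returns float

int, float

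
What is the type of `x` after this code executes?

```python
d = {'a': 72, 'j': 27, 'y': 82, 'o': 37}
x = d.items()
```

dict.items() returns dict_items view

dict_items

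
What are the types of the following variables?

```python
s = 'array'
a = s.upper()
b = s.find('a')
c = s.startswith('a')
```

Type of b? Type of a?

find() returns int; upper() returns str

int, str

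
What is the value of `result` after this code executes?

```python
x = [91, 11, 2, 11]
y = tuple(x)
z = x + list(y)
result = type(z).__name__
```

x is list; y is tuple; z is list; result = 'list'

'list'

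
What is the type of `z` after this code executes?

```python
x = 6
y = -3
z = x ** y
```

int ** negative = float

float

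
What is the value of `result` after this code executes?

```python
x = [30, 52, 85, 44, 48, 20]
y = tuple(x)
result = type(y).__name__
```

x is list; y is tuple; result = 'tuple'

'tuple'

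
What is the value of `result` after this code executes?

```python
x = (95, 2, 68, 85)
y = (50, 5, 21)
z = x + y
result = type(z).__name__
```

x is tuple; y is tuple; z is tuple; result = 'tuple'

'tuple'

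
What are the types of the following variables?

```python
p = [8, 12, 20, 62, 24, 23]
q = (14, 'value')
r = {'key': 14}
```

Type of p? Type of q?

p is assigned a list literal (square brackets); q is assigned a tuple (parenthesized, comma-separated values)

list, tuple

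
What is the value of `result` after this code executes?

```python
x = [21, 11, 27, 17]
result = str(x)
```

x = [21, 11, 27, 17]; result = '[21, 11, 27, 17]'

'[21, 11, 27, 17]'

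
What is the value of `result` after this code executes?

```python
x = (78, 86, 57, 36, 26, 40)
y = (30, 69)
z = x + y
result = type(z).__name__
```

x is tuple; y is tuple; z is tuple; result = 'tuple'

'tuple'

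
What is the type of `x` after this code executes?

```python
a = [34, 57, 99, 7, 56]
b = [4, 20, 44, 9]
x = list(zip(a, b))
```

list(zip()) returns a list of tuples

list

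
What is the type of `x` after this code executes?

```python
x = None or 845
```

'or' with None returns the other truthy value

int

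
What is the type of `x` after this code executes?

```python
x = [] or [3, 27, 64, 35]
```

'or' returns first truthy value (list)

list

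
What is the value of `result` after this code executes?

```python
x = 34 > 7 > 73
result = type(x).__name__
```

x is bool; result = 'bool'

'bool'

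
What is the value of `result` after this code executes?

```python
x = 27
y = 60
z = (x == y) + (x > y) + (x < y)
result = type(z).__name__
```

x is int; y is int; z is int; result = 'int'

'int'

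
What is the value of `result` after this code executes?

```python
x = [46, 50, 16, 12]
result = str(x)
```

x = [46, 50, 16, 12]; result = '[46, 50, 16, 12]'

'[46, 50, 16, 12]'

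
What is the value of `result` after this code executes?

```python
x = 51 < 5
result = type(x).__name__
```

x is bool; result = 'bool'

'bool'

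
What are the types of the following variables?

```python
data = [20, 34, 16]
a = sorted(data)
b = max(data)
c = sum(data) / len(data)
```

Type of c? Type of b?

int / int = float; max of ints returns int

float, int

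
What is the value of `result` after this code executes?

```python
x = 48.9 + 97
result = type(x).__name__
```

x is float; result = 'float'

'float'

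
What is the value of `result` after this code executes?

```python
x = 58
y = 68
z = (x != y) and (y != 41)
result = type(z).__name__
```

x is int; y is int; z is bool; result = 'bool'

'bool'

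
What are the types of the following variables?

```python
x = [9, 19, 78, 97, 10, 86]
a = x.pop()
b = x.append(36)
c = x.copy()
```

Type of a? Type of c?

pop() returns element; copy() returns list

int, list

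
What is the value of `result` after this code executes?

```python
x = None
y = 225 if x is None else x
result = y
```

x = None; y = 225; result = 225

225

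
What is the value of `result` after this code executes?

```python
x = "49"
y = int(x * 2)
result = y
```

x = '49'; y = 4949; result = 4949

4949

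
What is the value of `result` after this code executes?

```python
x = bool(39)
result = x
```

x = True; result = True

True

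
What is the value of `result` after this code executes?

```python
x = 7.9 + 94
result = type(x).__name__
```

x is float; result = 'float'

'float'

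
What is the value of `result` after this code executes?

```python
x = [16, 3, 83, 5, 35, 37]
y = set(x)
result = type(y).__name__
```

x is list; y is set; result = 'set'

'set'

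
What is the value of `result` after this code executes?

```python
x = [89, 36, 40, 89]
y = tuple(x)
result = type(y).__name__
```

x is list; y is tuple; result = 'tuple'

'tuple'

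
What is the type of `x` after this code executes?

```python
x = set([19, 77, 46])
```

set() constructor returns set

set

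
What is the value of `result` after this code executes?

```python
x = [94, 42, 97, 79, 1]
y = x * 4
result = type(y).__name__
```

x is list; y is list; result = 'list'

'list'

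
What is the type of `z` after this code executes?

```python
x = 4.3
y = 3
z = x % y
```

float % int = float

float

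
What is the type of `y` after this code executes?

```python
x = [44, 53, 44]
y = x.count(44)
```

list.count() returns int

int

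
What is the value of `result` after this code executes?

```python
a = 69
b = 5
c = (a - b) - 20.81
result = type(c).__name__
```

a is int; b is int; c is float; result = 'float'

'float'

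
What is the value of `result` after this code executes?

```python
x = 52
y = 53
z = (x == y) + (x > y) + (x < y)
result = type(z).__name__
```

x is int; y is int; z is int; result = 'int'

'int'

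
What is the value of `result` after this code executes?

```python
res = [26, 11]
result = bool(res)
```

res = [26, 11]; result = True

True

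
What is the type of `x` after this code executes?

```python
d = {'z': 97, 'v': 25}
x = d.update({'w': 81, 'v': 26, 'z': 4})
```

dict.update() returns None

NoneType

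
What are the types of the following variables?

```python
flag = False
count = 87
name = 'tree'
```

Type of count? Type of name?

count is assigned a bare integer (no decimal point), so it is an int; name is assigned a quoted string literal, so it is a str

int, str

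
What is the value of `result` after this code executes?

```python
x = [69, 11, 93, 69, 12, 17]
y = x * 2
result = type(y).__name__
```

x is list; y is list; result = 'list'

'list'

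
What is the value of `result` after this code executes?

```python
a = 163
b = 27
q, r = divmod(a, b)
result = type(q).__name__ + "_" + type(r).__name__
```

a is int; b is int; q is int; r is int; result = 'int_int'

'int_int'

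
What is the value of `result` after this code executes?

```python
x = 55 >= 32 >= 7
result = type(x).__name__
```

x is bool; result = 'bool'

'bool'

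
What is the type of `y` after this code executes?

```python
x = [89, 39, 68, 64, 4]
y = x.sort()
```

list.sort() returns None (mutates in place)

NoneType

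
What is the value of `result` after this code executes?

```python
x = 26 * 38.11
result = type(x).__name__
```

x is float; result = 'float'

'float'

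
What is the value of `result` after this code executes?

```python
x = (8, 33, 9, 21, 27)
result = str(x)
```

x = (8, 33, 9, 21, 27); result = '(8, 33, 9, 21, 27)'

'(8, 33, 9, 21, 27)'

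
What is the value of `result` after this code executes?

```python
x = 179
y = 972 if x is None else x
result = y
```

x = 179; y = 179; result = 179

179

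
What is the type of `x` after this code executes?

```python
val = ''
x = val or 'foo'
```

'or' returns first truthy value (str)

str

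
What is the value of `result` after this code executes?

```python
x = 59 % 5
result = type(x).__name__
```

x is int; result = 'int'

'int'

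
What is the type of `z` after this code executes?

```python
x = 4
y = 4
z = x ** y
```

positive int ** positive int = int

int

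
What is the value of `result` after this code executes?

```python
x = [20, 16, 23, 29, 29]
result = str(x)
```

x = [20, 16, 23, 29, 29]; result = '[20, 16, 23, 29, 29]'

'[20, 16, 23, 29, 29]'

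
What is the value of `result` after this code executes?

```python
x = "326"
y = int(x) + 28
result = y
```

x = '326'; y = 354; result = 354

354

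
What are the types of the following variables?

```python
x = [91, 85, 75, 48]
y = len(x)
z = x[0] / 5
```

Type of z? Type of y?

int / int = float; len() returns int

float, int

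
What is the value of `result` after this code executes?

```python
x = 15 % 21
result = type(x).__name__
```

x is int; result = 'int'

'int'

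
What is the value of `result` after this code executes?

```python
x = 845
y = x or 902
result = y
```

x = 845; y = 845; result = 845

845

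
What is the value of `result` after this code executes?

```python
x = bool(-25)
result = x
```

x = True; result = True

True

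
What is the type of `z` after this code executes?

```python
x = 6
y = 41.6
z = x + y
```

int + float = float

float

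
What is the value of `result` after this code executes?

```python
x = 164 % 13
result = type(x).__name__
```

x is int; result = 'int'

'int'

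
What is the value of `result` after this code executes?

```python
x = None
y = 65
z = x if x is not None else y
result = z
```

x = None; y = 65; z = 65; result = 65

65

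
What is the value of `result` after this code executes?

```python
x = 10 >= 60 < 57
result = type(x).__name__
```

x is bool; result = 'bool'

'bool'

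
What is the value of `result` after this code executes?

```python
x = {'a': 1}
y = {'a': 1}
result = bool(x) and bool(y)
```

x = {'a': 1}; y = {'a': 1}; result = True

True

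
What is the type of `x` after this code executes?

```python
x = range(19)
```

range() returns a range object

range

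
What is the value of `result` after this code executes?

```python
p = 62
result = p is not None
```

p = 62; result = True

True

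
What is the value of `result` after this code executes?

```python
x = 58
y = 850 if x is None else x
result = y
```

x = 58; y = 58; result = 58

58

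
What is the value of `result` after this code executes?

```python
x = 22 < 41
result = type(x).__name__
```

x is bool; result = 'bool'

'bool'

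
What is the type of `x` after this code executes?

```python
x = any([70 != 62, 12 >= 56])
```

any() returns bool

bool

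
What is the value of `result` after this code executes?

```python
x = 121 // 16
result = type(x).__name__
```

x is int; result = 'int'

'int'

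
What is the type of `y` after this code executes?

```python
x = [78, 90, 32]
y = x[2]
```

Indexing list[int] returns int

int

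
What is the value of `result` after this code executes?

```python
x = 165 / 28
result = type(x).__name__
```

x is float; result = 'float'

'float'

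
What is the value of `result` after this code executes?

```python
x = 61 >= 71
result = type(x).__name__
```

x is bool; result = 'bool'

'bool'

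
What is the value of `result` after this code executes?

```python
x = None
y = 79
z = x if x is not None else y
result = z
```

x = None; y = 79; z = 79; result = 79

79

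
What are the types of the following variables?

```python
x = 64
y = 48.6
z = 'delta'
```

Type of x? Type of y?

x is assigned a bare integer (no decimal point), so it is an int; y is assigned a number with a decimal point, so it is a float

int, float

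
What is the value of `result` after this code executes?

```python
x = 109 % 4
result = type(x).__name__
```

x is int; result = 'int'

'int'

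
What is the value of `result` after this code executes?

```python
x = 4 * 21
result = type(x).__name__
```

x is int; result = 'int'

'int'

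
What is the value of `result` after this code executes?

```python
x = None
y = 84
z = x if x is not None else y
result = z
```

x = None; y = 84; z = 84; result = 84

84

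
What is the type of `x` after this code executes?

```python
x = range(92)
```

range() returns a range object

range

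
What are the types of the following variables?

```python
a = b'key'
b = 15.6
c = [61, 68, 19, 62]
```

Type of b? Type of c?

b is assigned a number with a decimal point, so it is a float; c is assigned a list literal (square brackets)

float, list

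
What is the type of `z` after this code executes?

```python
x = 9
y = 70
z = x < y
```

Comparison returns bool

bool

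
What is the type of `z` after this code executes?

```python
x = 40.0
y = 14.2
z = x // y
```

float // float = float

float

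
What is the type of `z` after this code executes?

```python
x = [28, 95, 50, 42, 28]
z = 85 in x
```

'in' operator returns bool

bool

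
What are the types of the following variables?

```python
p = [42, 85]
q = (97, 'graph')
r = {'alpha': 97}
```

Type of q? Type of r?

q is assigned a tuple (parenthesized, comma-separated values); r is assigned a dict literal ({key: value})

tuple, dict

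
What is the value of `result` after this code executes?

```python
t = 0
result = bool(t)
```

t = 0; result = False

False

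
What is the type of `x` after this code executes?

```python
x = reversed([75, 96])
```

reversed() on a list returns list_reverseiterator

list_reverseiterator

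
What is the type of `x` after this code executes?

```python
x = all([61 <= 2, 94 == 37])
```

all() returns bool

bool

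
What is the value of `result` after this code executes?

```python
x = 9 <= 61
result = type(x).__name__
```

x is bool; result = 'bool'

'bool'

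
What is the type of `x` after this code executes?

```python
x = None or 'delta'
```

'or' with None returns the other truthy value (str)

str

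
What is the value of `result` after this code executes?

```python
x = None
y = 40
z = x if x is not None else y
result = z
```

x = None; y = 40; z = 40; result = 40

40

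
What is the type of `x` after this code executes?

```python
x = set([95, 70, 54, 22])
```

set() constructor returns set

set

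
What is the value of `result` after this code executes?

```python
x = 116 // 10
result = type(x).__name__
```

x is int; result = 'int'

'int'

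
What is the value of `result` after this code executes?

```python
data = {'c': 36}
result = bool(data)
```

data = {'c': 36}; result = True

True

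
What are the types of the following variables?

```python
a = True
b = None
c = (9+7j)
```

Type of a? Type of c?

a is assigned the constant True, which has type bool; c is assigned (9+7j), an int plus an imaginary literal (j suffix), which evaluates to complex

bool, complex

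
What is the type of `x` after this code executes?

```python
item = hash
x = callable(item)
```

callable() returns bool

bool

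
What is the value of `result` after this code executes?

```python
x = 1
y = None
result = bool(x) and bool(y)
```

x = 1; y = None; result = False

False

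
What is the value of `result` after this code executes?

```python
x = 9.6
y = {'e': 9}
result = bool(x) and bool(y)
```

x = 9.6; y = {'e': 9}; result = True

True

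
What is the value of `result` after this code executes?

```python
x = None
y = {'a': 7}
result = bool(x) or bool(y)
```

x = None; y = {'a': 7}; result = True

True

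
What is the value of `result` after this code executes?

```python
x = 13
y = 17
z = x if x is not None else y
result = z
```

x = 13; y = 17; z = 13; result = 13

13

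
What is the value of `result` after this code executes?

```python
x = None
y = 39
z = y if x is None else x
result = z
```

x = None; y = 39; z = 39; result = 39

39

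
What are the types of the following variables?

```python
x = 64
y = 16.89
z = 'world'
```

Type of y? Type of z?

y is assigned a number with a decimal point, so it is a float; z is assigned a quoted string literal, so it is a str

float, str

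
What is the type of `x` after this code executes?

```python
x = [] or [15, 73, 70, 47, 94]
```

'or' returns first truthy value (list)

list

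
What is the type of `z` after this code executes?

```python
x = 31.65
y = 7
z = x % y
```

float % int = float

float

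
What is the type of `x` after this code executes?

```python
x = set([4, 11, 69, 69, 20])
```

set() constructor returns set

set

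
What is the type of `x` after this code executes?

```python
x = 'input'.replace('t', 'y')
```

str.replace() returns str

str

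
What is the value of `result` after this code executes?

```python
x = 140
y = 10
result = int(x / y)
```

x = 140; y = 10; result = 14

14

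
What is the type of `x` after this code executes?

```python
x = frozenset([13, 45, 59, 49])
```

frozenset() returns frozenset

frozenset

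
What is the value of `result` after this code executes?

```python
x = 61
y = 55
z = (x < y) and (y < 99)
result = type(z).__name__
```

x is int; y is int; z is bool; result = 'bool'

'bool'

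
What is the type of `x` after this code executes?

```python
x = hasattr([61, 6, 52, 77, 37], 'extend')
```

hasattr() returns bool

bool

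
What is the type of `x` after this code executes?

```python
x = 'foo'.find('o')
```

str.find() returns int index

int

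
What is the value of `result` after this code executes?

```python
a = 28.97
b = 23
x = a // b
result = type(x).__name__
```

a is float; b is int; x is float; result = 'float'

'float'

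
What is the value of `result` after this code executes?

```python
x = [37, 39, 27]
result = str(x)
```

x = [37, 39, 27]; result = '[37, 39, 27]'

'[37, 39, 27]'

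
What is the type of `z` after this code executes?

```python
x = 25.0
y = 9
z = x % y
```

float % int = float

float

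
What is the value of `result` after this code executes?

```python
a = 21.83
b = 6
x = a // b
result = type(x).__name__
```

a is float; b is int; x is float; result = 'float'

'float'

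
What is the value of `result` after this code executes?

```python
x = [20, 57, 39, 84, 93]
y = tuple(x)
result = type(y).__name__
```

x is list; y is tuple; result = 'tuple'

'tuple'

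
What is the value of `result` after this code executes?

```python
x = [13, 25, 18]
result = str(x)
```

x = [13, 25, 18]; result = '[13, 25, 18]'

'[13, 25, 18]'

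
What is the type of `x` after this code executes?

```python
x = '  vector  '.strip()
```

str.strip() returns str

str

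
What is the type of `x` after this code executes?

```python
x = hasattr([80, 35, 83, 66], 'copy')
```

hasattr() returns bool

bool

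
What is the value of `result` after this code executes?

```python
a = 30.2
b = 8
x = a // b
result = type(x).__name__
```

a is float; b is int; x is float; result = 'float'

'float'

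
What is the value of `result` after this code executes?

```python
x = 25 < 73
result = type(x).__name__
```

x is bool; result = 'bool'

'bool'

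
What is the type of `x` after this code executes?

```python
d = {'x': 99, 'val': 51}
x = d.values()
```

.values() returns dict_values view

dict_values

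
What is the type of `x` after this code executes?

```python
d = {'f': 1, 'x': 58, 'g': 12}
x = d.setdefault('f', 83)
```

dict.setdefault() returns the (existing or default) value

int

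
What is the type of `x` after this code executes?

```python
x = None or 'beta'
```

'or' with None returns the other truthy value (str)

str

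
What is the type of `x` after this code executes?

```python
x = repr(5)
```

repr() returns str

str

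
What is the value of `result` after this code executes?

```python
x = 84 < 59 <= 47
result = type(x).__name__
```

x is bool; result = 'bool'

'bool'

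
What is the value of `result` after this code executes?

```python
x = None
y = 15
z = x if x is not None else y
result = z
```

x = None; y = 15; z = 15; result = 15

15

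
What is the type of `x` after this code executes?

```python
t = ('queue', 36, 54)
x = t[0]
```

Index 0 of tuple is a str literal

str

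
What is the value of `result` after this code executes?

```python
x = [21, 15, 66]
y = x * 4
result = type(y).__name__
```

x is list; y is list; result = 'list'

'list'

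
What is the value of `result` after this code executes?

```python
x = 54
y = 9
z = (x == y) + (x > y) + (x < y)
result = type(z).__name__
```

x is int; y is int; z is int; result = 'int'

'int'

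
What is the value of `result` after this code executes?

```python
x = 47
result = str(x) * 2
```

x = 47; result = '4747'

'4747'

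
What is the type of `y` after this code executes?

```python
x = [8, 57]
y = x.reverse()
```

list.reverse() returns None

NoneType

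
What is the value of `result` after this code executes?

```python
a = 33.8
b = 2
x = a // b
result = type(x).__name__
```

a is float; b is int; x is float; result = 'float'

'float'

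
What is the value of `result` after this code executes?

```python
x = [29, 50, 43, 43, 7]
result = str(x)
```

x = [29, 50, 43, 43, 7]; result = '[29, 50, 43, 43, 7]'

'[29, 50, 43, 43, 7]'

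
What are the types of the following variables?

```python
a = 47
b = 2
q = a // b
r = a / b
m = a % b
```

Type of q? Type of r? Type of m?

// returns int; / returns float; % of ints returns int

int, float, int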